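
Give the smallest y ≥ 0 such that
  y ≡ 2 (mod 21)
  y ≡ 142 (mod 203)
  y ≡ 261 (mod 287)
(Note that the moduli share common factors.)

Combine the congruences pairwise.
gcd(21, 203) = 7 and 7 | (142 − 2), so the pair is consistent; merging gives y ≡ 548 (mod 609), where 609 = lcm(21, 203).
gcd(609, 287) = 7 and 7 | (261 − 548), so the pair is consistent; merging gives y ≡ 548 (mod 24969), where 24969 = lcm(609, 287).
The solution is unique modulo lcm(21, 203, 287) = 24969.

548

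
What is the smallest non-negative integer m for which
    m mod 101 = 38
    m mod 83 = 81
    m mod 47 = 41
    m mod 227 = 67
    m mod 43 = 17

1269379754

The moduli are pairwise coprime; N = 101·83·47·227·43 = 3845843761.
N/101 = 38077661; 38077661 ≡ 55 (mod 101); 55·90 ≡ 1, so inverse 90.
N/83 = 46335467; 46335467 ≡ 53 (mod 83); 53·47 ≡ 1, so inverse 47.
N/47 = 81826463; 81826463 ≡ 27 (mod 47); 27·7 ≡ 1, so inverse 7.
N/227 = 16942043; 16942043 ≡ 125 (mod 227); 125·158 ≡ 1, so inverse 158.
N/43 = 89438227; 89438227 ≡ 33 (mod 43); 33·30 ≡ 1, so inverse 30.
m ≡ 38·38077661·90 + 81·46335467·47 + 41·81826463·7 + 67·16942043·158 + 17·89438227·30 = 555070881338.
555070881338 mod 3845843761 = 1269379754.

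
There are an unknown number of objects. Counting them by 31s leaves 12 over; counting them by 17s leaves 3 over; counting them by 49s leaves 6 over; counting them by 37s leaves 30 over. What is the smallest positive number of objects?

333696

From N ≡ 12 (mod 31) write N = 12 + 31t. Substituting into N ≡ 3 (mod 17) gives 31t ≡ 8 (mod 17), and since 14⁻¹ ≡ 11 (mod 17), t ≡ 3. Hence N ≡ 12 + 31·3 = 105 (mod 527).
From N ≡ 105 (mod 527) write N = 105 + 527t. Substituting into N ≡ 6 (mod 49) gives 527t ≡ 48 (mod 49), and since 37⁻¹ ≡ 4 (mod 49), t ≡ 45. Hence N ≡ 105 + 527·45 = 23820 (mod 25823).
From N ≡ 23820 (mod 25823) write N = 23820 + 25823t. Substituting into N ≡ 30 (mod 37) gives 25823t ≡ 1 (mod 37), and since 34⁻¹ ≡ 12 (mod 37), t ≡ 12. Hence N ≡ 23820 + 25823·12 = 333696 (mod 955451).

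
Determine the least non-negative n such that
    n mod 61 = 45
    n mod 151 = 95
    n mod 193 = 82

278388

From n ≡ 45 (mod 61) write n = 45 + 61t. Substituting into n ≡ 95 (mod 151) gives 61t ≡ 50 (mod 151), and since 61⁻¹ ≡ 52 (mod 151), t ≡ 33. Hence n ≡ 45 + 61·33 = 2058 (mod 9211).
From n ≡ 2058 (mod 9211) write n = 2058 + 9211t. Substituting into n ≡ 82 (mod 193) gives 9211t ≡ 147 (mod 193), and since 140⁻¹ ≡ 142 (mod 193), t ≡ 30. Hence n ≡ 2058 + 9211·30 = 278388 (mod 1777723).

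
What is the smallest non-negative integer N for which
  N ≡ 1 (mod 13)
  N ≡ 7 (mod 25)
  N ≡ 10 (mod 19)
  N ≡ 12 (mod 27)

The moduli are pairwise coprime; M = 13·25·19·27 = 166725.
M/13 = 12825; 12825 ≡ 7 (mod 13); 7·2 ≡ 1, so inverse 2.
M/25 = 6669; 6669 ≡ 19 (mod 25); 19·4 ≡ 1, so inverse 4.
M/19 = 8775; 8775 ≡ 16 (mod 19); 16·6 ≡ 1, so inverse 6.
M/27 = 6175; 6175 ≡ 19 (mod 27); 19·10 ≡ 1, so inverse 10.
N ≡ 1·12825·2 + 7·6669·4 + 10·8775·6 + 12·6175·10 = 1479882.
1479882 mod 166725 = 146082.

146082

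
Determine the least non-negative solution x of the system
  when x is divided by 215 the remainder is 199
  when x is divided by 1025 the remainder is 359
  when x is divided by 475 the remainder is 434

gcd(215, 1025) = 5 and 5 | (359 − 199), so the pair is consistent; merging gives x ≡ 30084 (mod 44075), where 44075 = lcm(215, 1025).
gcd(44075, 475) = 25 and 25 | (434 − 30084), so the pair is consistent; merging gives x ≡ 118234 (mod 837425), where 837425 = lcm(44075, 475).
The solution is unique modulo lcm(215, 1025, 475) = 837425.

118234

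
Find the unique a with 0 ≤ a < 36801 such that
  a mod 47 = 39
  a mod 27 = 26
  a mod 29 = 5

10097

The moduli are pairwise coprime; N = 47·27·29 = 36801.
N/47 = 783; 783 ≡ 31 (mod 47); 31·44 ≡ 1, so inverse 44.
N/27 = 1363; 1363 ≡ 13 (mod 27); 13·25 ≡ 1, so inverse 25.
N/29 = 1269; 1269 ≡ 22 (mod 29); 22·4 ≡ 1, so inverse 4.
a ≡ 39·783·44 + 26·1363·25 + 5·1269·4 = 2254958.
2254958 mod 36801 = 10097.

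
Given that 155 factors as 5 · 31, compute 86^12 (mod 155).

16

Mod 5: 86 ≡ 1; since 4 | 12, by Fermat 1^12 ≡ 1 (mod 5).
Mod 31: 86 ≡ 24; 24^12 ≡ 16 (mod 31).
Combine by CRT: x ≡ 1 (mod 5), x ≡ 16 (mod 31) ⇒ x ≡ 16 (mod 155).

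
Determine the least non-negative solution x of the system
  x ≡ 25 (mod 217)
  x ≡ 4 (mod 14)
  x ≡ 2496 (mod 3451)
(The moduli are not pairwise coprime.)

gcd(217, 14) = 7 and 7 | (4 − 25), so the pair is consistent; merging gives x ≡ 242 (mod 434), where 434 = lcm(217, 14).
gcd(434, 3451) = 7 and 7 | (2496 − 242), so the pair is consistent; merging gives x ≡ 16300 (mod 213962), where 213962 = lcm(434, 3451).
The solution is unique modulo lcm(217, 14, 3451) = 213962.

16300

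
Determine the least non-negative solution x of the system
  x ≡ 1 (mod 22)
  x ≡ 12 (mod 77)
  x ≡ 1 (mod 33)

397

Combine the congruences pairwise.
gcd(22, 77) = 11 and 11 | (12 − 1), so the pair is consistent; merging gives x ≡ 89 (mod 154), where 154 = lcm(22, 77).
gcd(154, 33) = 11 and 11 | (1 − 89), so the pair is consistent; merging gives x ≡ 397 (mod 462), where 462 = lcm(154, 33).
The solution is unique modulo lcm(22, 77, 33) = 462.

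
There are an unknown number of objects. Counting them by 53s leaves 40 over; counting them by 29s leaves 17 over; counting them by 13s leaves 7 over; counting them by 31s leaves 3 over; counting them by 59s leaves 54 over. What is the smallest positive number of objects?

4035831

Combine the congruences pairwise.
From N ≡ 40 (mod 53) write N = 40 + 53t. Substituting into N ≡ 17 (mod 29) gives 53t ≡ 6 (mod 29), and since 24⁻¹ ≡ 23 (mod 29), t ≡ 22. Hence N ≡ 40 + 53·22 = 1206 (mod 1537).
From N ≡ 1206 (mod 1537) write N = 1206 + 1537t. Substituting into N ≡ 7 (mod 13) gives 1537t ≡ 10 (mod 13), and since 3⁻¹ ≡ 9 (mod 13), t ≡ 12. Hence N ≡ 1206 + 1537·12 = 19650 (mod 19981).
From N ≡ 19650 (mod 19981) write N = 19650 + 19981t. Substituting into N ≡ 3 (mod 31) gives 19981t ≡ 7 (mod 31), and since 17⁻¹ ≡ 11 (mod 31), t ≡ 15. Hence N ≡ 19650 + 19981·15 = 319365 (mod 619411).
From N ≡ 319365 (mod 619411) write N = 319365 + 619411t. Substituting into N ≡ 54 (mod 59) gives 619411t ≡ 56 (mod 59), and since 29⁻¹ ≡ 57 (mod 59), t ≡ 6. Hence N ≡ 319365 + 619411·6 = 4035831 (mod 36545249).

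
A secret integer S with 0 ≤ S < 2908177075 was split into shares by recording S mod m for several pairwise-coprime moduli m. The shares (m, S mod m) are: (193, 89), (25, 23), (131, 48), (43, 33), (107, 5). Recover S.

1168578998

Combine the congruences pairwise.
From S ≡ 89 (mod 193) write S = 89 + 193t. Substituting into S ≡ 23 (mod 25) gives 193t ≡ 9 (mod 25), and since 18⁻¹ ≡ 7 (mod 25), t ≡ 13. Hence S ≡ 89 + 193·13 = 2598 (mod 4825).
From S ≡ 2598 (mod 4825) write S = 2598 + 4825t. Substituting into S ≡ 48 (mod 131) gives 4825t ≡ 70 (mod 131), and since 109⁻¹ ≡ 125 (mod 131), t ≡ 104. Hence S ≡ 2598 + 4825·104 = 504398 (mod 632075).
From S ≡ 504398 (mod 632075) write S = 504398 + 632075t. Substituting into S ≡ 33 (mod 43) gives 632075t ≡ 25 (mod 43), and since 18⁻¹ ≡ 12 (mod 43), t ≡ 42. Hence S ≡ 504398 + 632075·42 = 27051548 (mod 27179225).
From S ≡ 27051548 (mod 27179225) write S = 27051548 + 27179225t. Substituting into S ≡ 5 (mod 107) gives 27179225t ≡ 90 (mod 107), and since 48⁻¹ ≡ 29 (mod 107), t ≡ 42. Hence S ≡ 27051548 + 27179225·42 = 1168578998 (mod 2908177075).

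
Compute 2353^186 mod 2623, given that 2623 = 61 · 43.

Mod 61: 2353 ≡ 35; by Fermat, exponent reduces to 186 mod 60 = 6; 35^6 ≡ 3 (mod 61).
Mod 43: 2353 ≡ 31; by Fermat, exponent reduces to 186 mod 42 = 18; 31^18 ≡ 16 (mod 43).
Combine by CRT: x ≡ 3 (mod 61), x ≡ 16 (mod 43) ⇒ x ≡ 1650 (mod 2623).

1650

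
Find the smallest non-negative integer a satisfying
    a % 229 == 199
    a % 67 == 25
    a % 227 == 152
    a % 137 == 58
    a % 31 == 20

The moduli are pairwise coprime; N = 229·67·227·137·31 = 14791710667.
N/229 = 64592623; 64592623 ≡ 196 (mod 229); 196·111 ≡ 1, so inverse 111.
N/67 = 220771801; 220771801 ≡ 34 (mod 67); 34·2 ≡ 1, so inverse 2.
N/227 = 65161721; 65161721 ≡ 9 (mod 227); 9·101 ≡ 1, so inverse 101.
N/137 = 107968691; 107968691 ≡ 87 (mod 137); 87·63 ≡ 1, so inverse 63.
N/31 = 477151957; 477151957 ≡ 19 (mod 31); 19·18 ≡ 1, so inverse 18.
a ≡ 199·64592623·111 + 25·220771801·2 + 152·65161721·101 + 58·107968691·63 + 20·477151957·18 = 3004480081723.
3004480081723 mod 14791710667 = 1762816322.

1762816322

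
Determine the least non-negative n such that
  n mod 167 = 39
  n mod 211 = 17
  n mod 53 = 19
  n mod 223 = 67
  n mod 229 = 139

57165214263

From n ≡ 39 (mod 167) write n = 39 + 167t. Substituting into n ≡ 17 (mod 211) gives 167t ≡ 189 (mod 211), and since 167⁻¹ ≡ 187 (mod 211), t ≡ 106. Hence n ≡ 39 + 167·106 = 17741 (mod 35237).
From n ≡ 17741 (mod 35237) write n = 17741 + 35237t. Substituting into n ≡ 19 (mod 53) gives 35237t ≡ 33 (mod 53), and since 45⁻¹ ≡ 33 (mod 53), t ≡ 29. Hence n ≡ 17741 + 35237·29 = 1039614 (mod 1867561).
From n ≡ 1039614 (mod 1867561) write n = 1039614 + 1867561t. Substituting into n ≡ 67 (mod 223) gives 1867561t ≡ 79 (mod 223), and since 159⁻¹ ≡ 108 (mod 223), t ≡ 58. Hence n ≡ 1039614 + 1867561·58 = 109358152 (mod 416466103).
From n ≡ 109358152 (mod 416466103) write n = 109358152 + 416466103t. Substituting into n ≡ 139 (mod 229) gives 416466103t ≡ 21 (mod 229), and since 62⁻¹ ≡ 181 (mod 229), t ≡ 137. Hence n ≡ 109358152 + 416466103·137 = 57165214263 (mod 95370737587).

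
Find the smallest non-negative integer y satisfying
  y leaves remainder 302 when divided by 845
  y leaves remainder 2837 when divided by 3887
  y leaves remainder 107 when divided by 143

22272

Combine the congruences pairwise.
gcd(845, 3887) = 169 and 169 | (2837 − 302), so the pair is consistent; merging gives y ≡ 2837 (mod 19435), where 19435 = lcm(845, 3887).
gcd(19435, 143) = 13 and 13 | (107 − 2837), so the pair is consistent; merging gives y ≡ 22272 (mod 213785), where 213785 = lcm(19435, 143).
The solution is unique modulo lcm(845, 3887, 143) = 213785.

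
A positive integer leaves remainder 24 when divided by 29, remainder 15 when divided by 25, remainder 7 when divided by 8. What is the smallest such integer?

5215

The moduli are pairwise coprime; N = 29·25·8 = 5800.
N/29 = 200; 200 ≡ 26 (mod 29); 26·19 ≡ 1, so inverse 19.
N/25 = 232; 232 ≡ 7 (mod 25); 7·18 ≡ 1, so inverse 18.
N/8 = 725; 725 ≡ 5 (mod 8); 5·5 ≡ 1, so inverse 5.
m ≡ 24·200·19 + 15·232·18 + 7·725·5 = 179215.
179215 mod 5800 = 5215.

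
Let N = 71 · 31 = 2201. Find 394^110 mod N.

Mod 71: 394 ≡ 39; by Fermat, exponent reduces to 110 mod 70 = 40; 39^40 ≡ 45 (mod 71).
Mod 31: 394 ≡ 22; by Fermat, exponent reduces to 110 mod 30 = 20; 22^20 ≡ 25 (mod 31).
Combine by CRT: x ≡ 45 (mod 71), x ≡ 25 (mod 31) ⇒ x ≡ 1110 (mod 2201).

1110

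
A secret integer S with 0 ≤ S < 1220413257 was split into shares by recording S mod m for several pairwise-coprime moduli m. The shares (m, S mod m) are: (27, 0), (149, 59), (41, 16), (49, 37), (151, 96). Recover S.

850718241

The moduli are pairwise coprime; N = 27·149·41·49·151 = 1220413257.
N/27 = 45200491; 45200491 ≡ 7 (mod 27); 7·4 ≡ 1, so inverse 4.
N/149 = 8190693; 8190693 ≡ 14 (mod 149); 14·32 ≡ 1, so inverse 32.
N/41 = 29766177; 29766177 ≡ 13 (mod 41); 13·19 ≡ 1, so inverse 19.
N/49 = 24906393; 24906393 ≡ 36 (mod 49); 36·15 ≡ 1, so inverse 15.
N/151 = 8082207; 8082207 ≡ 83 (mod 151); 83·131 ≡ 1, so inverse 131.
S ≡ 0·45200491·4 + 59·8190693·32 + 16·29766177·19 + 37·24906393·15 + 96·8082207·131 = 139977829539.
139977829539 mod 1220413257 = 850718241.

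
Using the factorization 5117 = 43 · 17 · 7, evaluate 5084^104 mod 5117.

2636

Mod 43: 5084 ≡ 10; by Fermat, exponent reduces to 104 mod 42 = 20; 10^20 ≡ 13 (mod 43).
Mod 17: 5084 ≡ 1; by Fermat, exponent reduces to 104 mod 16 = 8; 1^8 ≡ 1 (mod 17).
Mod 7: 5084 ≡ 2; by Fermat, exponent reduces to 104 mod 6 = 2; 2^2 ≡ 4 (mod 7).
Combine by CRT: x ≡ 13 (mod 43), x ≡ 1 (mod 17), x ≡ 4 (mod 7) ⇒ x ≡ 2636 (mod 5117).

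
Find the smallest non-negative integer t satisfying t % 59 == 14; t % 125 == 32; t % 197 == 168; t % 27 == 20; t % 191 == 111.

The moduli are pairwise coprime; N = 59·125·197·27·191 = 7492476375.
N/59 = 126991125; 126991125 ≡ 56 (mod 59); 56·39 ≡ 1, so inverse 39.
N/125 = 59939811; 59939811 ≡ 61 (mod 125); 61·41 ≡ 1, so inverse 41.
N/197 = 38032875; 38032875 ≡ 55 (mod 197); 55·43 ≡ 1, so inverse 43.
N/27 = 277499125; 277499125 ≡ 10 (mod 27); 10·19 ≡ 1, so inverse 19.
N/191 = 39227625; 39227625 ≡ 45 (mod 191); 45·17 ≡ 1, so inverse 17.
t ≡ 14·126991125·39 + 32·59939811·41 + 168·38032875·43 + 20·277499125·19 + 111·39227625·17 = 602199871157.
602199871157 mod 7492476375 = 2801761157.

2801761157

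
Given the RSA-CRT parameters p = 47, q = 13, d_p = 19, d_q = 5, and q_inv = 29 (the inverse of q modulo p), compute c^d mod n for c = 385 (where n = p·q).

606

m₁ = c^(d_p) mod p: c ≡ 9 (mod 47), and 9^19 mod 47 = 42.
m₂ = c^(d_q) mod q: c ≡ 8 (mod 13), and 8^5 mod 13 = 8.
h = q_inv·(m₁ − m₂) mod p = 29·(42 − 8) mod 47 = 46.
m = m₂ + h·q = 8 + 46·13 = 606.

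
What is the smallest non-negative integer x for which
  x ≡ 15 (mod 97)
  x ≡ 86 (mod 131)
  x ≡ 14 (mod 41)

106327

The moduli are pairwise coprime; N = 97·131·41 = 520987.
N/97 = 5371; 5371 ≡ 36 (mod 97); 36·62 ≡ 1, so inverse 62.
N/131 = 3977; 3977 ≡ 47 (mod 131); 47·92 ≡ 1, so inverse 92.
N/41 = 12707; 12707 ≡ 38 (mod 41); 38·27 ≡ 1, so inverse 27.
x ≡ 15·5371·62 + 86·3977·92 + 14·12707·27 = 41264300.
41264300 mod 520987 = 106327.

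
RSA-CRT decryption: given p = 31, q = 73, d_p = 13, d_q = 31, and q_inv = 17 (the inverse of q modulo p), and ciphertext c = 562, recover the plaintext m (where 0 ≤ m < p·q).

m₁ = c^(d_p) mod p: c ≡ 4 (mod 31), and 4^13 mod 31 = 2.
m₂ = c^(d_q) mod q: c ≡ 51 (mod 73), and 51^31 mod 73 = 63.
h = q_inv·(m₁ − m₂) mod p = 17·(2 − 63) mod 31 = 17.
m = m₂ + h·q = 63 + 17·73 = 1304.

1304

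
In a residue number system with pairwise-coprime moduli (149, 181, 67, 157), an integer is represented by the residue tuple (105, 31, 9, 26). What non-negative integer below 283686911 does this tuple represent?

222951487

From x ≡ 105 (mod 149) write x = 105 + 149t. Substituting into x ≡ 31 (mod 181) gives 149t ≡ 107 (mod 181), and since 149⁻¹ ≡ 164 (mod 181), t ≡ 172. Hence x ≡ 105 + 149·172 = 25733 (mod 26969).
From x ≡ 25733 (mod 26969) write x = 25733 + 26969t. Substituting into x ≡ 9 (mod 67) gives 26969t ≡ 4 (mod 67), and since 35⁻¹ ≡ 23 (mod 67), t ≡ 25. Hence x ≡ 25733 + 26969·25 = 699958 (mod 1806923).
From x ≡ 699958 (mod 1806923) write x = 699958 + 1806923t. Substituting into x ≡ 26 (mod 157) gives 1806923t ≡ 131 (mod 157), and since 10⁻¹ ≡ 110 (mod 157), t ≡ 123. Hence x ≡ 699958 + 1806923·123 = 222951487 (mod 283686911).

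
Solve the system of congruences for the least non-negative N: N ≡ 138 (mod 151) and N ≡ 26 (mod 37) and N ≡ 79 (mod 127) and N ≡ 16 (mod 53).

13293423

The moduli are pairwise coprime; M = 151·37·127·53 = 37606097.
M/151 = 249047; 249047 ≡ 48 (mod 151); 48·129 ≡ 1, so inverse 129.
M/37 = 1016381; 1016381 ≡ 28 (mod 37); 28·4 ≡ 1, so inverse 4.
M/127 = 296111; 296111 ≡ 74 (mod 127); 74·115 ≡ 1, so inverse 115.
M/53 = 709549; 709549 ≡ 38 (mod 53); 38·7 ≡ 1, so inverse 7.
N ≡ 138·249047·129 + 26·1016381·4 + 79·296111·115 + 16·709549·7 = 7308876241.
7308876241 mod 37606097 = 13293423.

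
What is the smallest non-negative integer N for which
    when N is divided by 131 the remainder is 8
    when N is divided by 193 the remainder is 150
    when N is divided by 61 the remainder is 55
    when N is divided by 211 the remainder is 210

322702133

The moduli are pairwise coprime; M = 131·193·61·211 = 325417493.
M/131 = 2484103; 2484103 ≡ 81 (mod 131); 81·55 ≡ 1, so inverse 55.
M/193 = 1686101; 1686101 ≡ 53 (mod 193); 53·51 ≡ 1, so inverse 51.
M/61 = 5334713; 5334713 ≡ 19 (mod 61); 19·45 ≡ 1, so inverse 45.
M/211 = 1542263; 1542263 ≡ 64 (mod 211); 64·122 ≡ 1, so inverse 122.
N ≡ 8·2484103·55 + 150·1686101·51 + 55·5334713·45 + 210·1542263·122 = 66707870705.
66707870705 mod 325417493 = 322702133.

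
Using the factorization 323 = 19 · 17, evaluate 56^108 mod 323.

Mod 19: 56 ≡ 18; since 18 | 108, by Fermat 18^108 ≡ 1 (mod 19).
Mod 17: 56 ≡ 5; by Fermat, exponent reduces to 108 mod 16 = 12; 5^12 ≡ 4 (mod 17).
Combine by CRT: x ≡ 1 (mod 19), x ≡ 4 (mod 17) ⇒ x ≡ 191 (mod 323).

191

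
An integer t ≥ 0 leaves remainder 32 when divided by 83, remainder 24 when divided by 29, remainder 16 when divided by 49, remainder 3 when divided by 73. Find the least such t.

From t ≡ 32 (mod 83) write t = 32 + 83s. Substituting into t ≡ 24 (mod 29) gives 83s ≡ 21 (mod 29), and since 25⁻¹ ≡ 7 (mod 29), s ≡ 2. Hence t ≡ 32 + 83·2 = 198 (mod 2407).
From t ≡ 198 (mod 2407) write t = 198 + 2407s. Substituting into t ≡ 16 (mod 49) gives 2407s ≡ 14 (mod 49), and since 6⁻¹ ≡ 41 (mod 49), s ≡ 35. Hence t ≡ 198 + 2407·35 = 84443 (mod 117943).
From t ≡ 84443 (mod 117943) write t = 84443 + 117943s. Substituting into t ≡ 3 (mod 73) gives 117943s ≡ 21 (mod 73), and since 48⁻¹ ≡ 35 (mod 73), s ≡ 5. Hence t ≡ 84443 + 117943·5 = 674158 (mod 8609839).

674158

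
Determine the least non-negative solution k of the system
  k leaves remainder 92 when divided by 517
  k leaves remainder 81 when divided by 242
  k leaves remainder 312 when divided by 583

208443

gcd(517, 242) = 11 and 11 | (81 − 92), so the pair is consistent; merging gives k ≡ 3711 (mod 11374), where 11374 = lcm(517, 242).
gcd(11374, 583) = 11 and 11 | (312 − 3711), so the pair is consistent; merging gives k ≡ 208443 (mod 602822), where 602822 = lcm(11374, 583).
The solution is unique modulo lcm(517, 242, 583) = 602822.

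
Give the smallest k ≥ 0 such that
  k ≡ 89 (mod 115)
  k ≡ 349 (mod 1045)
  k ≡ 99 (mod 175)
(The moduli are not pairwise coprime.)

381774

gcd(115, 1045) = 5 and 5 | (349 − 89), so the pair is consistent; merging gives k ≡ 21249 (mod 24035), where 24035 = lcm(115, 1045).
gcd(24035, 175) = 5 and 5 | (99 − 21249), so the pair is consistent; merging gives k ≡ 381774 (mod 841225), where 841225 = lcm(24035, 175).
The solution is unique modulo lcm(115, 1045, 175) = 841225.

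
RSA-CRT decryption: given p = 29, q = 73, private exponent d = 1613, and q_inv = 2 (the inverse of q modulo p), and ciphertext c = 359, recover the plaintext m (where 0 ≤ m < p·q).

1656

d_p = d mod (p−1) = 1613 mod 28 = 17; d_q = d mod (q−1) = 29.
m₁ = c^(d_p) mod p: c ≡ 11 (mod 29), and 11^17 mod 29 = 3.
m₂ = c^(d_q) mod q: c ≡ 67 (mod 73), and 67^29 mod 73 = 50.
h = q_inv·(m₁ − m₂) mod p = 2·(3 − 50) mod 29 = 22.
m = m₂ + h·q = 50 + 22·73 = 1656.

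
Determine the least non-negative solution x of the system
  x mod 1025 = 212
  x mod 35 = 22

gcd(1025, 35) = 5 and 5 | (22 − 212), so the pair is consistent; merging gives x ≡ 2262 (mod 7175), where 7175 = lcm(1025, 35).
The solution is unique modulo lcm(1025, 35) = 7175.

2262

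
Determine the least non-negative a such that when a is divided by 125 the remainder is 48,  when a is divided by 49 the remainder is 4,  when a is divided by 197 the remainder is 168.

894548

The moduli are pairwise coprime; N = 125·49·197 = 1206625.
N/125 = 9653; 9653 ≡ 28 (mod 125); 28·67 ≡ 1, so inverse 67.
N/49 = 24625; 24625 ≡ 27 (mod 49); 27·20 ≡ 1, so inverse 20.
N/197 = 6125; 6125 ≡ 18 (mod 197); 18·11 ≡ 1, so inverse 11.
a ≡ 48·9653·67 + 4·24625·20 + 168·6125·11 = 44333048.
44333048 mod 1206625 = 894548.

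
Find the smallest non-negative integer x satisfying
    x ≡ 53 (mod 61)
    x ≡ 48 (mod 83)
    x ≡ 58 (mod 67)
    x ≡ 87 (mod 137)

The moduli are pairwise coprime; N = 61·83·67·137 = 46473277.
N/61 = 761857; 761857 ≡ 28 (mod 61); 28·24 ≡ 1, so inverse 24.
N/83 = 559919; 559919 ≡ 1 (mod 83), inverse 1.
N/67 = 693631; 693631 ≡ 47 (mod 67); 47·10 ≡ 1, so inverse 10.
N/137 = 339221; 339221 ≡ 9 (mod 137); 9·61 ≡ 1, so inverse 61.
x ≡ 53·761857·24 + 48·559919·1 + 58·693631·10 + 87·339221·61 = 3198510043.
3198510043 mod 46473277 = 38327207.

38327207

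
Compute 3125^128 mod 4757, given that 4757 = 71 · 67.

Mod 71: 3125 ≡ 1; by Fermat, exponent reduces to 128 mod 70 = 58; 1^58 ≡ 1 (mod 71).
Mod 67: 3125 ≡ 43; by Fermat, exponent reduces to 128 mod 66 = 62; 43^62 ≡ 25 (mod 67).
Combine by CRT: x ≡ 1 (mod 71), x ≡ 25 (mod 67) ⇒ x ≡ 427 (mod 4757).

427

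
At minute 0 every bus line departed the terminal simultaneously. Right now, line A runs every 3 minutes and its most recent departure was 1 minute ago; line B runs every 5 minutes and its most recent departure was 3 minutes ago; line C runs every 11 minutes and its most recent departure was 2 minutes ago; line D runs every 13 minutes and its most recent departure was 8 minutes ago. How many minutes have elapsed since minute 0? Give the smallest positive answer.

1828

The moduli are pairwise coprime; N = 3·5·11·13 = 2145.
N/3 = 715; 715 ≡ 1 (mod 3), inverse 1.
N/5 = 429; 429 ≡ 4 (mod 5); 4·4 ≡ 1, so inverse 4.
N/11 = 195; 195 ≡ 8 (mod 11); 8·7 ≡ 1, so inverse 7.
N/13 = 165; 165 ≡ 9 (mod 13); 9·3 ≡ 1, so inverse 3.
t ≡ 1·715·1 + 3·429·4 + 2·195·7 + 8·165·3 = 12553.
12553 mod 2145 = 1828.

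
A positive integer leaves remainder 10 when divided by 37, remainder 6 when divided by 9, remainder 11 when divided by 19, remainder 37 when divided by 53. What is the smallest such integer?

The moduli are pairwise coprime; N = 37·9·19·53 = 335331.
N/37 = 9063; 9063 ≡ 35 (mod 37); 35·18 ≡ 1, so inverse 18.
N/9 = 37259; 37259 ≡ 8 (mod 9); 8·8 ≡ 1, so inverse 8.
N/19 = 17649; 17649 ≡ 17 (mod 19); 17·9 ≡ 1, so inverse 9.
N/53 = 6327; 6327 ≡ 20 (mod 53); 20·8 ≡ 1, so inverse 8.
x ≡ 10·9063·18 + 6·37259·8 + 11·17649·9 + 37·6327·8 = 7039815.
7039815 mod 335331 = 333195.

333195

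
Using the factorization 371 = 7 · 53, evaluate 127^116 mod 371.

309

Mod 7: 127 ≡ 1; by Fermat, exponent reduces to 116 mod 6 = 2; 1^2 ≡ 1 (mod 7).
Mod 53: 127 ≡ 21; by Fermat, exponent reduces to 116 mod 52 = 12; 21^12 ≡ 44 (mod 53).
Combine by CRT: x ≡ 1 (mod 7), x ≡ 44 (mod 53) ⇒ x ≡ 309 (mod 371).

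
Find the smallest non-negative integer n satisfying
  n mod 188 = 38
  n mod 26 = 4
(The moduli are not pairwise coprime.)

602

Combine the congruences pairwise.
gcd(188, 26) = 2 and 2 | (4 − 38), so the pair is consistent; merging gives n ≡ 602 (mod 2444), where 2444 = lcm(188, 26).
The solution is unique modulo lcm(188, 26) = 2444.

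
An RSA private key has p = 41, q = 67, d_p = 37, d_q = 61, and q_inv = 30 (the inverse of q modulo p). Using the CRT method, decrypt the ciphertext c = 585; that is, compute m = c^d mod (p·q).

m₁ = c^(d_p) mod p: c ≡ 11 (mod 41), and 11^37 mod 41 = 13.
m₂ = c^(d_q) mod q: c ≡ 49 (mod 67), and 49^61 mod 67 = 65.
h = q_inv·(m₁ − m₂) mod p = 30·(13 − 65) mod 41 = 39.
m = m₂ + h·q = 65 + 39·67 = 2678.

2678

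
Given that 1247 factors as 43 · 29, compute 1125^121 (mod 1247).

Mod 43: 1125 ≡ 7; by Fermat, exponent reduces to 121 mod 42 = 37; 7^37 ≡ 7 (mod 43).
Mod 29: 1125 ≡ 23; by Fermat, exponent reduces to 121 mod 28 = 9; 23^9 ≡ 7 (mod 29).
Combine by CRT: x ≡ 7 (mod 43), x ≡ 7 (mod 29) ⇒ x ≡ 7 (mod 1247).

7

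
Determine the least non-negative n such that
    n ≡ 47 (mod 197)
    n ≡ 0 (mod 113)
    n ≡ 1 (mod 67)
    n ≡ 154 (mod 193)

238976807

The moduli are pairwise coprime; M = 197·113·67·193 = 287856991.
M/197 = 1461203; 1461203 ≡ 54 (mod 197); 54·135 ≡ 1, so inverse 135.
M/113 = 2547407; 2547407 ≡ 48 (mod 113); 48·73 ≡ 1, so inverse 73.
M/67 = 4296373; 4296373 ≡ 65 (mod 67); 65·33 ≡ 1, so inverse 33.
M/193 = 1491487; 1491487 ≡ 176 (mod 193); 176·34 ≡ 1, so inverse 34.
n ≡ 47·1461203·135 + 0·2547407·73 + 1·4296373·33 + 154·1491487·34 = 17222539276.
17222539276 mod 287856991 = 238976807.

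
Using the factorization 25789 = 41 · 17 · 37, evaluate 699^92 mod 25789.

13854

Mod 41: 699 ≡ 2; by Fermat, exponent reduces to 92 mod 40 = 12; 2^12 ≡ 37 (mod 41).
Mod 17: 699 ≡ 2; by Fermat, exponent reduces to 92 mod 16 = 12; 2^12 ≡ 16 (mod 17).
Mod 37: 699 ≡ 33; by Fermat, exponent reduces to 92 mod 36 = 20; 33^20 ≡ 16 (mod 37).
Combine by CRT: x ≡ 37 (mod 41), x ≡ 16 (mod 17), x ≡ 16 (mod 37) ⇒ x ≡ 13854 (mod 25789).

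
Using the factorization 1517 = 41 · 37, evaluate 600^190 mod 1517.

788

Mod 41: 600 ≡ 26; by Fermat, exponent reduces to 190 mod 40 = 30; 26^30 ≡ 9 (mod 41).
Mod 37: 600 ≡ 8; by Fermat, exponent reduces to 190 mod 36 = 10; 8^10 ≡ 11 (mod 37).
Combine by CRT: x ≡ 9 (mod 41), x ≡ 11 (mod 37) ⇒ x ≡ 788 (mod 1517).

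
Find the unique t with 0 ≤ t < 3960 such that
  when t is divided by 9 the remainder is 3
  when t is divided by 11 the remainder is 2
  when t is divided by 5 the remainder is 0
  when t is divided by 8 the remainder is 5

The moduli are pairwise coprime; N = 9·11·5·8 = 3960.
N/9 = 440; 440 ≡ 8 (mod 9); 8·8 ≡ 1, so inverse 8.
N/11 = 360; 360 ≡ 8 (mod 11); 8·7 ≡ 1, so inverse 7.
N/5 = 792; 792 ≡ 2 (mod 5); 2·3 ≡ 1, so inverse 3.
N/8 = 495; 495 ≡ 7 (mod 8); 7·7 ≡ 1, so inverse 7.
t ≡ 3·440·8 + 2·360·7 + 0·792·3 + 5·495·7 = 32925.
32925 mod 3960 = 1245.

1245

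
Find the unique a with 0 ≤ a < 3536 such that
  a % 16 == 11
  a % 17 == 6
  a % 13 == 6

From a ≡ 11 (mod 16) write a = 11 + 16t. Substituting into a ≡ 6 (mod 17) gives 16t ≡ 12 (mod 17), and since 16⁻¹ ≡ 16 (mod 17), t ≡ 5. Hence a ≡ 11 + 16·5 = 91 (mod 272).
From a ≡ 91 (mod 272) write a = 91 + 272t. Substituting into a ≡ 6 (mod 13) gives 272t ≡ 6 (mod 13), and since 12⁻¹ ≡ 12 (mod 13), t ≡ 7. Hence a ≡ 91 + 272·7 = 1995 (mod 3536).

1995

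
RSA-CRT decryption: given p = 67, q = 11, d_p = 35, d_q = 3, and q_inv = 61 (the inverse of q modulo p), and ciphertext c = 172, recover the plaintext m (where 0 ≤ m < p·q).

m₁ = c^(d_p) mod p: c ≡ 38 (mod 67), and 38^35 mod 67 = 30.
m₂ = c^(d_q) mod q: c ≡ 7 (mod 11), and 7^3 mod 11 = 2.
h = q_inv·(m₁ − m₂) mod p = 61·(30 − 2) mod 67 = 33.
m = m₂ + h·q = 2 + 33·11 = 365.

365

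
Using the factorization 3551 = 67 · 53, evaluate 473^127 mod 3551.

395

Mod 67: 473 ≡ 4; by Fermat, exponent reduces to 127 mod 66 = 61; 4^61 ≡ 60 (mod 67).
Mod 53: 473 ≡ 49; by Fermat, exponent reduces to 127 mod 52 = 23; 49^23 ≡ 24 (mod 53).
Combine by CRT: x ≡ 60 (mod 67), x ≡ 24 (mod 53) ⇒ x ≡ 395 (mod 3551).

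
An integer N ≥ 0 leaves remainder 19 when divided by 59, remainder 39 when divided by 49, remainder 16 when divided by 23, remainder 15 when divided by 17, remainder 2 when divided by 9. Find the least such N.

1170992

The moduli are pairwise coprime; M = 59·49·23·17·9 = 10173429.
M/59 = 172431; 172431 ≡ 33 (mod 59); 33·34 ≡ 1, so inverse 34.
M/49 = 207621; 207621 ≡ 8 (mod 49); 8·43 ≡ 1, so inverse 43.
M/23 = 442323; 442323 ≡ 10 (mod 23); 10·7 ≡ 1, so inverse 7.
M/17 = 598437; 598437 ≡ 3 (mod 17); 3·6 ≡ 1, so inverse 6.
M/9 = 1130381; 1130381 ≡ 8 (mod 9); 8·8 ≡ 1, so inverse 8.
N ≡ 19·172431·34 + 39·207621·43 + 16·442323·7 + 15·598437·6 + 2·1130381·8 = 581056445.
581056445 mod 10173429 = 1170992.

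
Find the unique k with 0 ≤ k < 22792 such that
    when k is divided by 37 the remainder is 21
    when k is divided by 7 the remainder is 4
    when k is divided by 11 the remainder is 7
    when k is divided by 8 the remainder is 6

From k ≡ 21 (mod 37) write k = 21 + 37t. Substituting into k ≡ 4 (mod 7) gives 37t ≡ 4 (mod 7), and since 2⁻¹ ≡ 4 (mod 7), t ≡ 2. Hence k ≡ 21 + 37·2 = 95 (mod 259).
From k ≡ 95 (mod 259) write k = 95 + 259t. Substituting into k ≡ 7 (mod 11) gives 259t ≡ 0 (mod 11), and since 6⁻¹ ≡ 2 (mod 11), t ≡ 0. Hence k ≡ 95 + 259·0 = 95 (mod 2849).
From k ≡ 95 (mod 2849) write k = 95 + 2849t. Substituting into k ≡ 6 (mod 8) gives 2849t ≡ 7 (mod 8), and since 1⁻¹ ≡ 1 (mod 8), t ≡ 7. Hence k ≡ 95 + 2849·7 = 20038 (mod 22792).

20038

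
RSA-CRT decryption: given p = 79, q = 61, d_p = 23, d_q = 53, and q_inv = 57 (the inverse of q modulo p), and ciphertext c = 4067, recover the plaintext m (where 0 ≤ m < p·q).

4017

m₁ = c^(d_p) mod p: c ≡ 38 (mod 79), and 38^23 mod 79 = 67.
m₂ = c^(d_q) mod q: c ≡ 41 (mod 61), and 41^53 mod 61 = 52.
h = q_inv·(m₁ − m₂) mod p = 57·(67 − 52) mod 79 = 65.
m = m₂ + h·q = 52 + 65·61 = 4017.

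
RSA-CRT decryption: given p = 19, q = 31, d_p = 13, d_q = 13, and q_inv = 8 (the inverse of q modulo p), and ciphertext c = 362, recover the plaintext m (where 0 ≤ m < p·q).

115

m₁ = c^(d_p) mod p: c ≡ 1 (mod 19), and 1^13 mod 19 = 1.
m₂ = c^(d_q) mod q: c ≡ 21 (mod 31), and 21^13 mod 31 = 22.
h = q_inv·(m₁ − m₂) mod p = 8·(1 − 22) mod 19 = 3.
m = m₂ + h·q = 22 + 3·31 = 115.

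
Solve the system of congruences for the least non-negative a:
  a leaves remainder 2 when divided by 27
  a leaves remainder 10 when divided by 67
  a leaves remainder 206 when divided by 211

120476

Combine the congruences pairwise.
From a ≡ 2 (mod 27) write a = 2 + 27t. Substituting into a ≡ 10 (mod 67) gives 27t ≡ 8 (mod 67), and since 27⁻¹ ≡ 5 (mod 67), t ≡ 40. Hence a ≡ 2 + 27·40 = 1082 (mod 1809).
From a ≡ 1082 (mod 1809) write a = 1082 + 1809t. Substituting into a ≡ 206 (mod 211) gives 1809t ≡ 179 (mod 211), and since 121⁻¹ ≡ 143 (mod 211), t ≡ 66. Hence a ≡ 1082 + 1809·66 = 120476 (mod 381699).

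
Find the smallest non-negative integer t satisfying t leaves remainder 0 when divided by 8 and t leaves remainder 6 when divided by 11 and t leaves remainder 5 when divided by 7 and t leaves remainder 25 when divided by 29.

6144

From t ≡ 0 (mod 8) write t = 0 + 8s. Substituting into t ≡ 6 (mod 11) gives 8s ≡ 6 (mod 11), and since 8⁻¹ ≡ 7 (mod 11), s ≡ 9. Hence t ≡ 0 + 8·9 = 72 (mod 88).
From t ≡ 72 (mod 88) write t = 72 + 88s. Substituting into t ≡ 5 (mod 7) gives 88s ≡ 3 (mod 7), and since 4⁻¹ ≡ 2 (mod 7), s ≡ 6. Hence t ≡ 72 + 88·6 = 600 (mod 616).
From t ≡ 600 (mod 616) write t = 600 + 616s. Substituting into t ≡ 25 (mod 29) gives 616s ≡ 5 (mod 29), and since 7⁻¹ ≡ 25 (mod 29), s ≡ 9. Hence t ≡ 600 + 616·9 = 6144 (mod 17864).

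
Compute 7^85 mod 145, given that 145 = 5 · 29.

Mod 5: 7 ≡ 2; by Fermat, exponent reduces to 85 mod 4 = 1; 2^1 ≡ 2 (mod 5).
Mod 29: 7 ≡ 7; by Fermat, exponent reduces to 85 mod 28 = 1; 7^1 ≡ 7 (mod 29).
Combine by CRT: x ≡ 2 (mod 5), x ≡ 7 (mod 29) ⇒ x ≡ 7 (mod 145).

7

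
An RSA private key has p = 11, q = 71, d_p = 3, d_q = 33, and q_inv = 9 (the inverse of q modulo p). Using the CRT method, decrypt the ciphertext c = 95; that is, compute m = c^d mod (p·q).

222

m₁ = c^(d_p) mod p: c ≡ 7 (mod 11), and 7^3 mod 11 = 2.
m₂ = c^(d_q) mod q: c ≡ 24 (mod 71), and 24^33 mod 71 = 9.
h = q_inv·(m₁ − m₂) mod p = 9·(2 − 9) mod 11 = 3.
m = m₂ + h·q = 9 + 3·71 = 222.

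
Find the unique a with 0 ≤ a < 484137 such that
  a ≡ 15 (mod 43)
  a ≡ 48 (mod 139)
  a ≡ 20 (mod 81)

400646

From a ≡ 15 (mod 43) write a = 15 + 43t. Substituting into a ≡ 48 (mod 139) gives 43t ≡ 33 (mod 139), and since 43⁻¹ ≡ 97 (mod 139), t ≡ 4. Hence a ≡ 15 + 43·4 = 187 (mod 5977).
From a ≡ 187 (mod 5977) write a = 187 + 5977t. Substituting into a ≡ 20 (mod 81) gives 5977t ≡ 76 (mod 81), and since 64⁻¹ ≡ 19 (mod 81), t ≡ 67. Hence a ≡ 187 + 5977·67 = 400646 (mod 484137).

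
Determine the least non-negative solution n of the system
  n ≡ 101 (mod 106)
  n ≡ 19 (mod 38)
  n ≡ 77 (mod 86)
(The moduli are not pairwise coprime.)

70167

gcd(106, 38) = 2 and 2 | (19 − 101), so the pair is consistent; merging gives n ≡ 1691 (mod 2014), where 2014 = lcm(106, 38).
gcd(2014, 86) = 2 and 2 | (77 − 1691), so the pair is consistent; merging gives n ≡ 70167 (mod 86602), where 86602 = lcm(2014, 86).
The solution is unique modulo lcm(106, 38, 86) = 86602.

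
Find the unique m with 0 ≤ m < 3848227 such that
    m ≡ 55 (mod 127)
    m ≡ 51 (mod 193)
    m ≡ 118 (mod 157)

The moduli are pairwise coprime; N = 127·193·157 = 3848227.
N/127 = 30301; 30301 ≡ 75 (mod 127); 75·105 ≡ 1, so inverse 105.
N/193 = 19939; 19939 ≡ 60 (mod 193); 60·74 ≡ 1, so inverse 74.
N/157 = 24511; 24511 ≡ 19 (mod 157); 19·124 ≡ 1, so inverse 124.
m ≡ 55·30301·105 + 51·19939·74 + 118·24511·124 = 608883013.
608883013 mod 3848227 = 863147.

863147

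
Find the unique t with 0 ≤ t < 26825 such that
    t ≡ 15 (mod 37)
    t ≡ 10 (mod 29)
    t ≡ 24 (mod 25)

1199

From t ≡ 15 (mod 37) write t = 15 + 37s. Substituting into t ≡ 10 (mod 29) gives 37s ≡ 24 (mod 29), and since 8⁻¹ ≡ 11 (mod 29), s ≡ 3. Hence t ≡ 15 + 37·3 = 126 (mod 1073).
From t ≡ 126 (mod 1073) write t = 126 + 1073s. Substituting into t ≡ 24 (mod 25) gives 1073s ≡ 23 (mod 25), and since 23⁻¹ ≡ 12 (mod 25), s ≡ 1. Hence t ≡ 126 + 1073·1 = 1199 (mod 26825).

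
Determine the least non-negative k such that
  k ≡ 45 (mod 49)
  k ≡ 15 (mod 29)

682

Combine the congruences pairwise.
From k ≡ 45 (mod 49) write k = 45 + 49t. Substituting into k ≡ 15 (mod 29) gives 49t ≡ 28 (mod 29), and since 20⁻¹ ≡ 16 (mod 29), t ≡ 13. Hence k ≡ 45 + 49·13 = 682 (mod 1421).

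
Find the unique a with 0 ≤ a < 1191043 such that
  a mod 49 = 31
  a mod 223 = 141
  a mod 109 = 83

The moduli are pairwise coprime; N = 49·223·109 = 1191043.
N/49 = 24307; 24307 ≡ 3 (mod 49); 3·33 ≡ 1, so inverse 33.
N/223 = 5341; 5341 ≡ 212 (mod 223); 212·81 ≡ 1, so inverse 81.
N/109 = 10927; 10927 ≡ 27 (mod 109); 27·105 ≡ 1, so inverse 105.
a ≡ 31·24307·33 + 141·5341·81 + 83·10927·105 = 181094427.
181094427 mod 1191043 = 55891.

55891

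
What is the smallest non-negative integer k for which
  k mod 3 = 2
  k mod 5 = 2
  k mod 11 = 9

From k ≡ 2 (mod 3) write k = 2 + 3t. Substituting into k ≡ 2 (mod 5) gives 3t ≡ 0 (mod 5), and since 3⁻¹ ≡ 2 (mod 5), t ≡ 0. Hence k ≡ 2 + 3·0 = 2 (mod 15).
From k ≡ 2 (mod 15) write k = 2 + 15t. Substituting into k ≡ 9 (mod 11) gives 15t ≡ 7 (mod 11), and since 4⁻¹ ≡ 3 (mod 11), t ≡ 10. Hence k ≡ 2 + 15·10 = 152 (mod 165).

152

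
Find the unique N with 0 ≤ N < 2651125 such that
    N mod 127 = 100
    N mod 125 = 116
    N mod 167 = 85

1810866

The moduli are pairwise coprime; M = 127·125·167 = 2651125.
M/127 = 20875; 20875 ≡ 47 (mod 127); 47·100 ≡ 1, so inverse 100.
M/125 = 21209; 21209 ≡ 84 (mod 125); 84·64 ≡ 1, so inverse 64.
M/167 = 15875; 15875 ≡ 10 (mod 167); 10·117 ≡ 1, so inverse 117.
N ≡ 100·20875·100 + 116·21209·64 + 85·15875·117 = 524082491.
524082491 mod 2651125 = 1810866.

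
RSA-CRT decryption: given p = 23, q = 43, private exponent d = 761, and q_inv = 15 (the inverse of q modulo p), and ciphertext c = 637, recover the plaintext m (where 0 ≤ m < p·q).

d_p = d mod (p−1) = 761 mod 22 = 13; d_q = d mod (q−1) = 5.
m₁ = c^(d_p) mod p: c ≡ 16 (mod 23), and 16^13 mod 23 = 3.
m₂ = c^(d_q) mod q: c ≡ 35 (mod 43), and 35^5 mod 43 = 41.
h = q_inv·(m₁ − m₂) mod p = 15·(3 − 41) mod 23 = 5.
m = m₂ + h·q = 41 + 5·43 = 256.

256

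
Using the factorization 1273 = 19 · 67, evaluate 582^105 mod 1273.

512

Mod 19: 582 ≡ 12; by Fermat, exponent reduces to 105 mod 18 = 15; 12^15 ≡ 18 (mod 19).
Mod 67: 582 ≡ 46; by Fermat, exponent reduces to 105 mod 66 = 39; 46^39 ≡ 43 (mod 67).
Combine by CRT: x ≡ 18 (mod 19), x ≡ 43 (mod 67) ⇒ x ≡ 512 (mod 1273).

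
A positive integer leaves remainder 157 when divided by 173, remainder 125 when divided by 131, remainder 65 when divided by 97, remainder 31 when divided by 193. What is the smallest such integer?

From x ≡ 157 (mod 173) write x = 157 + 173t. Substituting into x ≡ 125 (mod 131) gives 173t ≡ 99 (mod 131), and since 42⁻¹ ≡ 78 (mod 131), t ≡ 124. Hence x ≡ 157 + 173·124 = 21609 (mod 22663).
From x ≡ 21609 (mod 22663) write x = 21609 + 22663t. Substituting into x ≡ 65 (mod 97) gives 22663t ≡ 87 (mod 97), and since 62⁻¹ ≡ 36 (mod 97), t ≡ 28. Hence x ≡ 21609 + 22663·28 = 656173 (mod 2198311).
From x ≡ 656173 (mod 2198311) write x = 656173 + 2198311t. Substituting into x ≡ 31 (mod 193) gives 2198311t ≡ 58 (mod 193), and since 41⁻¹ ≡ 113 (mod 193), t ≡ 185. Hence x ≡ 656173 + 2198311·185 = 407343708 (mod 424274023).

407343708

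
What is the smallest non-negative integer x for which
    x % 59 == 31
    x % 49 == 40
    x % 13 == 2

Combine the congruences pairwise.
From x ≡ 31 (mod 59) write x = 31 + 59t. Substituting into x ≡ 40 (mod 49) gives 59t ≡ 9 (mod 49), and since 10⁻¹ ≡ 5 (mod 49), t ≡ 45. Hence x ≡ 31 + 59·45 = 2686 (mod 2891).
From x ≡ 2686 (mod 2891) write x = 2686 + 2891t. Substituting into x ≡ 2 (mod 13) gives 2891t ≡ 7 (mod 13), and since 5⁻¹ ≡ 8 (mod 13), t ≡ 4. Hence x ≡ 2686 + 2891·4 = 14250 (mod 37583).

14250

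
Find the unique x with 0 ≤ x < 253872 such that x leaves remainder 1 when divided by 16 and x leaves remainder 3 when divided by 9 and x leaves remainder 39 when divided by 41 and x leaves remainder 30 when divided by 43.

From x ≡ 1 (mod 16) write x = 1 + 16t. Substituting into x ≡ 3 (mod 9) gives 16t ≡ 2 (mod 9), and since 7⁻¹ ≡ 4 (mod 9), t ≡ 8. Hence x ≡ 1 + 16·8 = 129 (mod 144).
From x ≡ 129 (mod 144) write x = 129 + 144t. Substituting into x ≡ 39 (mod 41) gives 144t ≡ 33 (mod 41), and since 21⁻¹ ≡ 2 (mod 41), t ≡ 25. Hence x ≡ 129 + 144·25 = 3729 (mod 5904).
From x ≡ 3729 (mod 5904) write x = 3729 + 5904t. Substituting into x ≡ 30 (mod 43) gives 5904t ≡ 42 (mod 43), and since 13⁻¹ ≡ 10 (mod 43), t ≡ 33. Hence x ≡ 3729 + 5904·33 = 198561 (mod 253872).

198561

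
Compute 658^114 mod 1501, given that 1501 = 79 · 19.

210

Mod 79: 658 ≡ 26; by Fermat, exponent reduces to 114 mod 78 = 36; 26^36 ≡ 52 (mod 79).
Mod 19: 658 ≡ 12; by Fermat, exponent reduces to 114 mod 18 = 6; 12^6 ≡ 1 (mod 19).
Combine by CRT: x ≡ 52 (mod 79), x ≡ 1 (mod 19) ⇒ x ≡ 210 (mod 1501).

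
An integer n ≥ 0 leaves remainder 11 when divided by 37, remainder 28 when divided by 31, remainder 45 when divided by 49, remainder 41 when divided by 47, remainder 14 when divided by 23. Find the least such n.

29149018

The moduli are pairwise coprime; M = 37·31·49·47·23 = 60755443.
M/37 = 1642039; 1642039 ≡ 16 (mod 37); 16·7 ≡ 1, so inverse 7.
M/31 = 1959853; 1959853 ≡ 2 (mod 31); 2·16 ≡ 1, so inverse 16.
M/49 = 1239907; 1239907 ≡ 11 (mod 49); 11·9 ≡ 1, so inverse 9.
M/47 = 1292669; 1292669 ≡ 28 (mod 47); 28·42 ≡ 1, so inverse 42.
M/23 = 2641541; 2641541 ≡ 14 (mod 23); 14·5 ≡ 1, so inverse 5.
n ≡ 11·1642039·7 + 28·1959853·16 + 45·1239907·9 + 41·1292669·42 + 14·2641541·5 = 3917497370.
3917497370 mod 60755443 = 29149018.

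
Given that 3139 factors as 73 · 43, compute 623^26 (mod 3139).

692

Mod 73: 623 ≡ 39; 39^26 ≡ 35 (mod 73).
Mod 43: 623 ≡ 21; 21^26 ≡ 4 (mod 43).
Combine by CRT: x ≡ 35 (mod 73), x ≡ 4 (mod 43) ⇒ x ≡ 692 (mod 3139).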